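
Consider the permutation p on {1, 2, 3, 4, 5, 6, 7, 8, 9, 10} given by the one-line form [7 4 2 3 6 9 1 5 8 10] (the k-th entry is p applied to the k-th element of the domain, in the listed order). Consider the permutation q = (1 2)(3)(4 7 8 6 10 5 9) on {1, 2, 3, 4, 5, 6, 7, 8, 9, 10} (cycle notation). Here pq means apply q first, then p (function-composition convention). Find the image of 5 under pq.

q(5) = 9, then p(9) = 8; composing gives (pq)(5) = 8.

8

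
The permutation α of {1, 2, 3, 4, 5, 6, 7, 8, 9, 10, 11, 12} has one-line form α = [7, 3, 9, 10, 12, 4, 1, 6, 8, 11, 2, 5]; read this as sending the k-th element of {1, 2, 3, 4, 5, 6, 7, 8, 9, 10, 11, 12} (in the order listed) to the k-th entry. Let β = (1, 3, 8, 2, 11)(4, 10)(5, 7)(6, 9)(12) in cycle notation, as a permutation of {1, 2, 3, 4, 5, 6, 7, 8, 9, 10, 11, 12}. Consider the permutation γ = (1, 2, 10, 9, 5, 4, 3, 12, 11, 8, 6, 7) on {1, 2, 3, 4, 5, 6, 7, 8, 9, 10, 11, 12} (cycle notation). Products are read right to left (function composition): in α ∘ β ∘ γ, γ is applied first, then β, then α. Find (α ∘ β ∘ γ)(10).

4

Chase 10: γ(10) = 9; β(9) = 6; α(6) = 4. Hence (α ∘ β ∘ γ)(10) = 4.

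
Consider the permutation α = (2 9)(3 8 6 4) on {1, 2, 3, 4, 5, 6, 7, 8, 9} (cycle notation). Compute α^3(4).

4 lies in the 4-cycle (3 8 6 4).
Stepping 3 places around the cycle: 4 → 3 → 8 → 6.

6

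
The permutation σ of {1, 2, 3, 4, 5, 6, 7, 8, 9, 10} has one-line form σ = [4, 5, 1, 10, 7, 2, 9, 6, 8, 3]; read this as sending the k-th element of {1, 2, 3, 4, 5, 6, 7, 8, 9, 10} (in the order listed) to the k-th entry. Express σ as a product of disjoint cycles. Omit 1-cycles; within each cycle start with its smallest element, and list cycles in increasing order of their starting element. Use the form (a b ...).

Iterating σ from 1 gives 1 → 4 → 10 → 3 → 1; that is the 4-cycle (1 4 10 3).
Continuing from each remaining unvisited element yields (1 4 10 3)(2 5 7 9 8 6).

(1 4 10 3)(2 5 7 9 8 6)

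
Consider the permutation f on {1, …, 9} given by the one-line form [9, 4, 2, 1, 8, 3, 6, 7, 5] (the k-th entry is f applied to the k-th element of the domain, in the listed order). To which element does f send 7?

6

7 is element number 7 of the domain, and entry number 7 of the one-line form is 6, so f(7) = 6.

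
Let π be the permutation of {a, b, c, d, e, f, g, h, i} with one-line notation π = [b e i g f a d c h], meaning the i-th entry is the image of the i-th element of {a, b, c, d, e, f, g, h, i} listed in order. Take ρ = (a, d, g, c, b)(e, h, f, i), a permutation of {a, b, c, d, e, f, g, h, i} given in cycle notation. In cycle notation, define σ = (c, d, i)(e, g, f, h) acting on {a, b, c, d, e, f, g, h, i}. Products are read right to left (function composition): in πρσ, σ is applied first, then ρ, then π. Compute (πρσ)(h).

c

Chase h: σ(h) = e; ρ(e) = h; π(h) = c. Hence (πρσ)(h) = c.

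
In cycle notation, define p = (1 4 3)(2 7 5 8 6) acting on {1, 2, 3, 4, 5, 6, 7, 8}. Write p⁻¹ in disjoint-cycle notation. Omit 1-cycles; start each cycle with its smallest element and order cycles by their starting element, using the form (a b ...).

Inverting a permutation written in cycle notation just reverses the order within every cycle.
After reversing and putting each cycle's least element first, p⁻¹ = (1 3 4)(2 6 8 5 7).

(1 3 4)(2 6 8 5 7)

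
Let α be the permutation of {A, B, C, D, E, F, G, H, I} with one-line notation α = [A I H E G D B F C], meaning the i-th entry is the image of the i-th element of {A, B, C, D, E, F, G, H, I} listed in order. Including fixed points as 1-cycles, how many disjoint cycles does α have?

The cycle decomposition is (A)(B I C H F D E G), which has 2 cycles (counting 1-cycles).

2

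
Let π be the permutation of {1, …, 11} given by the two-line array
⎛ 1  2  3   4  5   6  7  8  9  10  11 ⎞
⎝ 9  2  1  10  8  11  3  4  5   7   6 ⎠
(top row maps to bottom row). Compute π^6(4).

5

Tracing 4 → 10 → … returns to 4 after 8 steps, so 4 lies in an 8-cycle (1 9 5 8 4 10 7 3).
Advancing 6 steps from 4: 4 → 10 → 7 → 3 → 1 → 9 → 5.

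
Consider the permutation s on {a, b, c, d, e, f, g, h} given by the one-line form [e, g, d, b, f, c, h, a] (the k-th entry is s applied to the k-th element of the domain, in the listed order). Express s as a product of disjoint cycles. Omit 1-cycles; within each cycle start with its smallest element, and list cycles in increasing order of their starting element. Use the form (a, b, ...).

(a, e, f, c, d, b, g, h)

Start at a and follow images: a → e → f → c → d → b → g → h → a, giving the cycle (a, e, f, c, d, b, g, h).
Continuing from each remaining unvisited element yields (a, e, f, c, d, b, g, h).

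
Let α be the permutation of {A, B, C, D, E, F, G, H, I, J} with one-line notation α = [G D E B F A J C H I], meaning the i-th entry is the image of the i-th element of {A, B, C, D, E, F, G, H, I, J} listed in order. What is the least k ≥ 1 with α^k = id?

The disjoint-cycle form of α has cycle lengths 8, 2.
Since disjoint cycles commute, ord(α) = lcm(8, 2) = 8.

8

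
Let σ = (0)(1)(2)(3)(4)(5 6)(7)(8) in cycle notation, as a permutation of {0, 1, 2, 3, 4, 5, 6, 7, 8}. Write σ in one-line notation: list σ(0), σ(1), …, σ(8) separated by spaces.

Reading each image from the cycles: 0↦0, 1↦1, 2↦2, 3↦3, 4↦4, 5↦6, 6↦5, 7↦7, 8↦8.
Listing these in domain order gives 0 1 2 3 4 6 5 7 8.

0 1 2 3 4 6 5 7 8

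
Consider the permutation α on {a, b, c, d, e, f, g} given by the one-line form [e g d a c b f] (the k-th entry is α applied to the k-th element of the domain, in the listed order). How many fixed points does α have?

0

No element satisfies α(x) = x, so there are 0 fixed points.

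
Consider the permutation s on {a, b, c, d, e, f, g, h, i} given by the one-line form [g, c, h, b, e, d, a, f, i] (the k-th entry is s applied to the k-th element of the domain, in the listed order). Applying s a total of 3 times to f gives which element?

Tracing f → d → … returns to f after 5 steps, so f lies in a 5-cycle (b c h f d).
Advancing 3 steps from f: f → d → b → c.

c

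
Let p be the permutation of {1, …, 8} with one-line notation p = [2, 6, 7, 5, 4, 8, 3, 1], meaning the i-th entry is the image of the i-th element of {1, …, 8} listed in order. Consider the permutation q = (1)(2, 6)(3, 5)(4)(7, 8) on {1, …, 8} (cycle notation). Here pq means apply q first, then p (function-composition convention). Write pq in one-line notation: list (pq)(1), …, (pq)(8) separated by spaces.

2 8 4 5 7 6 1 3

(pq)(x) = p(q(x)). Computing each image: p(q(1)) = p(1) = 2, p(q(2)) = p(6) = 8, p(q(3)) = p(5) = 4, p(q(4)) = p(4) = 5, p(q(5)) = p(3) = 7, p(q(6)) = p(2) = 6, p(q(7)) = p(8) = 1, p(q(8)) = p(7) = 3.
Hence pq = [2 8 4 5 7 6 1 3].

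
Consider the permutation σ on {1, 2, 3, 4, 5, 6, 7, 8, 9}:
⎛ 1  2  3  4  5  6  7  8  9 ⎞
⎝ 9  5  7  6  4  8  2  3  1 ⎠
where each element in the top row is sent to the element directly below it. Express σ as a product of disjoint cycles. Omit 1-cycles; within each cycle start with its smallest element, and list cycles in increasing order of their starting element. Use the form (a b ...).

Iterating σ from 1 gives 1 → 9 → 1; that is the 2-cycle (1 9).
Repeating from the next unused element and collecting all non-trivial cycles gives (1 9)(2 5 4 6 8 3 7).

(1 9)(2 5 4 6 8 3 7)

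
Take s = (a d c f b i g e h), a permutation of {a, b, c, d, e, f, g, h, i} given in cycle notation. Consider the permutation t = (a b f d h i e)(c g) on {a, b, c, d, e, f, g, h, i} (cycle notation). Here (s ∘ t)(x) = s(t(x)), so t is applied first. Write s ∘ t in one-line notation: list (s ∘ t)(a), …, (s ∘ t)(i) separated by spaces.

Chase each element through t then s: a → b → i; b → f → b; c → g → e; d → h → a; e → a → d; f → d → c; g → c → f; h → i → g; i → e → h.
Collecting the images, s ∘ t = [i b e a d c f g h].

i b e a d c f g h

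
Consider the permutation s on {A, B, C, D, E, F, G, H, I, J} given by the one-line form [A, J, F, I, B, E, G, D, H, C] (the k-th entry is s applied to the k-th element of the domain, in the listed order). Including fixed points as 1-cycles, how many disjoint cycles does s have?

The cycle decomposition is (A)(B, J, C, F, E)(D, I, H)(G), which has 4 cycles (counting 1-cycles).

4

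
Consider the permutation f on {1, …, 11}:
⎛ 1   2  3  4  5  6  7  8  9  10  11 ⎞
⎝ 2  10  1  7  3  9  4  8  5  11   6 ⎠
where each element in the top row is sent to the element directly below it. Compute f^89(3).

Tracing 3 → 1 → … returns to 3 after 8 steps, so 3 lies in an 8-cycle (1, 2, 10, 11, 6, 9, 5, 3).
Since the cycle has length 8, f^89 acts on it the same as f^1 (89 mod 8 = 1).
Stepping 1 place around the cycle: 3 → 1.

1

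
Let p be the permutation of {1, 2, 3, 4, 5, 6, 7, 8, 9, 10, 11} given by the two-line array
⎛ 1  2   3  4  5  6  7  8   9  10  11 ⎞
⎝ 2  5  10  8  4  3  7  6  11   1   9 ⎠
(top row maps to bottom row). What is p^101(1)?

Tracing 1 → 2 → … returns to 1 after 8 steps, so 1 lies in an 8-cycle (1 2 5 4 8 6 3 10).
Since the cycle has length 8, p^101 acts on it the same as p^5 (101 mod 8 = 5).
Advancing 5 steps from 1: 1 → 2 → 5 → 4 → 8 → 6.

6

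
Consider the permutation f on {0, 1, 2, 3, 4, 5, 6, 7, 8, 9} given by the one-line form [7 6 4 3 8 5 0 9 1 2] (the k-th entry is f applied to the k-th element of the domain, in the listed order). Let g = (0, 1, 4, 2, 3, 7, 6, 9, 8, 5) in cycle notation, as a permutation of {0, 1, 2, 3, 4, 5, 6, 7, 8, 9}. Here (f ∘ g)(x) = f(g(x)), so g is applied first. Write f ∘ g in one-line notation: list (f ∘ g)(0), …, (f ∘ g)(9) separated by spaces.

Chase each element through g then f: 0 → 1 → 6; 1 → 4 → 8; 2 → 3 → 3; 3 → 7 → 9; 4 → 2 → 4; 5 → 0 → 7; 6 → 9 → 2; 7 → 6 → 0; 8 → 5 → 5; 9 → 8 → 1.
Collecting the images, f ∘ g = [6 8 3 9 4 7 2 0 5 1].

6 8 3 9 4 7 2 0 5 1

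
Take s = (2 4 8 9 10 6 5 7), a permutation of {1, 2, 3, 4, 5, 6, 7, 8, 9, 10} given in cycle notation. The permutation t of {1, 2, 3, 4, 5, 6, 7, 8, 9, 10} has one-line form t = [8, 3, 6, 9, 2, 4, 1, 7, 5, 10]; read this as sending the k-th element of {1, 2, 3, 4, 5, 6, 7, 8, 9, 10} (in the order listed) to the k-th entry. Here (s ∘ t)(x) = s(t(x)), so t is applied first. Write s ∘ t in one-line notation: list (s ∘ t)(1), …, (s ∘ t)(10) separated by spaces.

9 3 5 10 4 8 1 2 7 6

(s ∘ t)(x) = s(t(x)). Computing each image: s(t(1)) = s(8) = 9, s(t(2)) = s(3) = 3, s(t(3)) = s(6) = 5, s(t(4)) = s(9) = 10, s(t(5)) = s(2) = 4, s(t(6)) = s(4) = 8, s(t(7)) = s(1) = 1, s(t(8)) = s(7) = 2, s(t(9)) = s(5) = 7, s(t(10)) = s(10) = 6.
Hence s ∘ t = [9 3 5 10 4 8 1 2 7 6].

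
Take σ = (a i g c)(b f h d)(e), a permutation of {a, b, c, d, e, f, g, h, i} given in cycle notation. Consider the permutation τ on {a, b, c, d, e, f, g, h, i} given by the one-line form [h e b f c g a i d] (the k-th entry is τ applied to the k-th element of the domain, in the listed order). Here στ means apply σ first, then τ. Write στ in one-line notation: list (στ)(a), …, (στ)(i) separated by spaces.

(στ)(x) = τ(σ(x)). Computing each image: τ(σ(a)) = τ(i) = d, τ(σ(b)) = τ(f) = g, τ(σ(c)) = τ(a) = h, τ(σ(d)) = τ(b) = e, τ(σ(e)) = τ(e) = c, τ(σ(f)) = τ(h) = i, τ(σ(g)) = τ(c) = b, τ(σ(h)) = τ(d) = f, τ(σ(i)) = τ(g) = a.
Hence στ = [d g h e c i b f a].

d g h e c i b f a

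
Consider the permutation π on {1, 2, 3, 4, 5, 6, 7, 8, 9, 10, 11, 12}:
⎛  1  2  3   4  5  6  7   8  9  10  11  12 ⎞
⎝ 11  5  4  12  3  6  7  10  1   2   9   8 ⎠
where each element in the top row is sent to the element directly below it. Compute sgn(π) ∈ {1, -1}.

1

In disjoint-cycle form the cycle lengths are 7, 3, 1, 1.
A cycle is odd iff its length is even; π has 0 even-length cycles, so sgn(π) = (−1)^0 and π is even.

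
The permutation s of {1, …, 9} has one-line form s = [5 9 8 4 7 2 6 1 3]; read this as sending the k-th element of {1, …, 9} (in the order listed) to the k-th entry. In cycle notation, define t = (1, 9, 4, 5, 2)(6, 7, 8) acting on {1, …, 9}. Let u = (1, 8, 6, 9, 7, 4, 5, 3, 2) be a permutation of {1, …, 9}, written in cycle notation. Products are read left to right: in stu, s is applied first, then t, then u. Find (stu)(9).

2

Chase 9: s(9) = 3; t(3) = 3; u(3) = 2. Hence (stu)(9) = 2.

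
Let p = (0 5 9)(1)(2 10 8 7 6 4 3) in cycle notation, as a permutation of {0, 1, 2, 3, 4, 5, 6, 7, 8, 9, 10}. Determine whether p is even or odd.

even

The cycle lengths are 7, 3, 1.
A cycle is odd iff its length is even; p has 0 even-length cycles, so sgn(p) = (−1)^0 and p is even.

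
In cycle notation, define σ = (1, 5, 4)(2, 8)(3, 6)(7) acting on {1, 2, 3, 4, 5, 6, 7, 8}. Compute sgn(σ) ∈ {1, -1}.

The cycle lengths are 3, 2, 2, 1.
A cycle of length ℓ contributes ℓ−1 transpositions, so σ is a product of 2 + 1 + 1 = 4 transpositions — even.

1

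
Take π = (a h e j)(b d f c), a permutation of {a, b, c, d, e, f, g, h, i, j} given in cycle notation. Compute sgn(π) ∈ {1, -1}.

1

The cycle lengths are 4, 4, 1, 1.
A cycle is odd iff its length is even; π has 2 even-length cycles, so sgn(π) = (−1)^2 and π is even.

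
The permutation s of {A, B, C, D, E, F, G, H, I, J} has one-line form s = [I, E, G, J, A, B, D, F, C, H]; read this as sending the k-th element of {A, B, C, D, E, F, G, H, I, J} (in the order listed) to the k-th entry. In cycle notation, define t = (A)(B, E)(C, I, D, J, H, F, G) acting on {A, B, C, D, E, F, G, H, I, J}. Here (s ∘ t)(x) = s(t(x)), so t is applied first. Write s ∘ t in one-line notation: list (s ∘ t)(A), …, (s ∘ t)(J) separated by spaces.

I A C H E D G B J F

(s ∘ t)(x) = s(t(x)). Computing each image: s(t(A)) = s(A) = I, s(t(B)) = s(E) = A, s(t(C)) = s(I) = C, s(t(D)) = s(J) = H, s(t(E)) = s(B) = E, s(t(F)) = s(G) = D, s(t(G)) = s(C) = G, s(t(H)) = s(F) = B, s(t(I)) = s(D) = J, s(t(J)) = s(H) = F.
Hence s ∘ t = [I A C H E D G B J F].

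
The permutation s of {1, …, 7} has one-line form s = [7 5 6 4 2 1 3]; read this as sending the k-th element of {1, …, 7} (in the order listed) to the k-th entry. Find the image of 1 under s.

1 is element number 1 of the domain, and entry number 1 of the one-line form is 7, so s(1) = 7.

7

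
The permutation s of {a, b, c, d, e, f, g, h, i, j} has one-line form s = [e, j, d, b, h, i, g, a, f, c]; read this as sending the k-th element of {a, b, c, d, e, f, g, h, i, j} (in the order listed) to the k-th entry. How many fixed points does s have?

1

The fixed points (elements with s(x) = x) are {g}, so there is 1.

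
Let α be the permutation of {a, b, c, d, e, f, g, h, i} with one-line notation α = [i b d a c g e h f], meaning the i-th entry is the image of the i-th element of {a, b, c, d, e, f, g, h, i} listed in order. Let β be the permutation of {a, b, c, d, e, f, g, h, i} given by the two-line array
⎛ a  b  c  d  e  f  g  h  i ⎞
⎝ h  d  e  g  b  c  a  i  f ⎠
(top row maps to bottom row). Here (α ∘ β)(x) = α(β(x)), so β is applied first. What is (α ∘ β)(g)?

i

β(g) = a, then α(a) = i; composing gives (α ∘ β)(g) = i.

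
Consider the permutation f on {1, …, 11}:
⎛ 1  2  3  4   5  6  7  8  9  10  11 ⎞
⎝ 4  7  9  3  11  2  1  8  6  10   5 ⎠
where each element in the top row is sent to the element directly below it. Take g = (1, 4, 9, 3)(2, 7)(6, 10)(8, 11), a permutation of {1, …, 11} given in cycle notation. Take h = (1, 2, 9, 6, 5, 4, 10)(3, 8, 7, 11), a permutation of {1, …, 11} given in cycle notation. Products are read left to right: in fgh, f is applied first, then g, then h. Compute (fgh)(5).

7

Apply the permutations in order: f(5) = 11, then g(11) = 8, then h(8) = 7. So (fgh)(5) = 7.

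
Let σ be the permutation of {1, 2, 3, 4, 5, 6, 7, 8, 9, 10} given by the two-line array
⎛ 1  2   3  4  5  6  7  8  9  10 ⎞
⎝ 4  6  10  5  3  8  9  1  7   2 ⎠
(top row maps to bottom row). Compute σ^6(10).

Tracing 10 → 2 → … returns to 10 after 8 steps, so 10 lies in an 8-cycle (1, 4, 5, 3, 10, 2, 6, 8).
Advancing 6 steps from 10: 10 → 2 → 6 → 8 → 1 → 4 → 5.

5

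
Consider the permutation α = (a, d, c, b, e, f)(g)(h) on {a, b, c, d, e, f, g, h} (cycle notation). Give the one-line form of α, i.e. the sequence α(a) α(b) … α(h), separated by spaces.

Reading each image from the cycles: a→d, b→e, c→b, d→c, e→f, f→a, g→g, h→h.
Listing these in domain order gives d e b c f a g h.

d e b c f a g h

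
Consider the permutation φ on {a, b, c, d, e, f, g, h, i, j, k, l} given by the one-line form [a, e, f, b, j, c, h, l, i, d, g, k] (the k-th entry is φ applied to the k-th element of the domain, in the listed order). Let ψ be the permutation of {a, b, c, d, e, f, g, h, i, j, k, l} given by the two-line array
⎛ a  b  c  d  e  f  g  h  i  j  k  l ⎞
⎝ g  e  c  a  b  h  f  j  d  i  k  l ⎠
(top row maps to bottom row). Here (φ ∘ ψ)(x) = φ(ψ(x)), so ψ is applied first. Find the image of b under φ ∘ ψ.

First apply ψ: ψ(b) = e, then φ(e) = j. Thus (φ ∘ ψ)(b) = j.

j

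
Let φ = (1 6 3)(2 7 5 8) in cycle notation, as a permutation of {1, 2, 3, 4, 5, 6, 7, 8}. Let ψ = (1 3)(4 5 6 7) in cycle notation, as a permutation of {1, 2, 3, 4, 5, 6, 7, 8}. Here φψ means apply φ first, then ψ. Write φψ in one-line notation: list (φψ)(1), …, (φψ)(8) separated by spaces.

7 4 3 5 8 1 6 2

Chase each element through φ then ψ: 1 → 6 → 7; 2 → 7 → 4; 3 → 1 → 3; 4 → 4 → 5; 5 → 8 → 8; 6 → 3 → 1; 7 → 5 → 6; 8 → 2 → 2.
Collecting the images, φψ = [7 4 3 5 8 1 6 2].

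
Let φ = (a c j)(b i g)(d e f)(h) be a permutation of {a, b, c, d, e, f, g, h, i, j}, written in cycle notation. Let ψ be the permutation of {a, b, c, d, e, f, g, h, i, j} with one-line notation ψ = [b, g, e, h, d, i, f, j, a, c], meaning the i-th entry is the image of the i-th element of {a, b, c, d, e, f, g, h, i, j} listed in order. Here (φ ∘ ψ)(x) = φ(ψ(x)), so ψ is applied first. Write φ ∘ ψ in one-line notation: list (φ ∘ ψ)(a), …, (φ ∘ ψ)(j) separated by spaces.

i b f h e g d a c j

(φ ∘ ψ)(x) = φ(ψ(x)). Computing each image: φ(ψ(a)) = φ(b) = i, φ(ψ(b)) = φ(g) = b, φ(ψ(c)) = φ(e) = f, φ(ψ(d)) = φ(h) = h, φ(ψ(e)) = φ(d) = e, φ(ψ(f)) = φ(i) = g, φ(ψ(g)) = φ(f) = d, φ(ψ(h)) = φ(j) = a, φ(ψ(i)) = φ(a) = c, φ(ψ(j)) = φ(c) = j.
Hence φ ∘ ψ = [i b f h e g d a c j].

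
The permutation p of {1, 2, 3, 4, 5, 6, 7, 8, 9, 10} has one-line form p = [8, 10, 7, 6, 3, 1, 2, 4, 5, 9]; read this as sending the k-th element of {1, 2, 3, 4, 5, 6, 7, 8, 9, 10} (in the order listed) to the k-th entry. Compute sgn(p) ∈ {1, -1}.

In disjoint-cycle form the cycle lengths are 6, 4.
A cycle is odd iff its length is even; p has 2 even-length cycles, so sgn(p) = (−1)^2 and p is even.

1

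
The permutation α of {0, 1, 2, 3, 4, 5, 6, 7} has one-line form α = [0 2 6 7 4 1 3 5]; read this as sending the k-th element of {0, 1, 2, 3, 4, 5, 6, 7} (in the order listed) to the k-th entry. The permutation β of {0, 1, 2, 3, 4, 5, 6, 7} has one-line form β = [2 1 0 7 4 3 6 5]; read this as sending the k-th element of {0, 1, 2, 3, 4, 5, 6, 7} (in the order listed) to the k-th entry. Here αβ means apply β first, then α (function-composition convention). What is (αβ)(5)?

7

First apply β: β(5) = 3, then α(3) = 7. Thus (αβ)(5) = 7.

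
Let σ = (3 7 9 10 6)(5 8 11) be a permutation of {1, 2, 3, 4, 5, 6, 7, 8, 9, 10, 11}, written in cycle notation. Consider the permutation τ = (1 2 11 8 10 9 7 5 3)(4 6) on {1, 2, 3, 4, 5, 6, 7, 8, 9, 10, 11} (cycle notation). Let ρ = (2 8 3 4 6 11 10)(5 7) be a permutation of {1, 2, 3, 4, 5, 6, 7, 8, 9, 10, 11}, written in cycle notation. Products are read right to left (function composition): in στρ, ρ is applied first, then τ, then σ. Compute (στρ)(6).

Chase 6: ρ(6) = 11; τ(11) = 8; σ(8) = 11. Hence (στρ)(6) = 11.

11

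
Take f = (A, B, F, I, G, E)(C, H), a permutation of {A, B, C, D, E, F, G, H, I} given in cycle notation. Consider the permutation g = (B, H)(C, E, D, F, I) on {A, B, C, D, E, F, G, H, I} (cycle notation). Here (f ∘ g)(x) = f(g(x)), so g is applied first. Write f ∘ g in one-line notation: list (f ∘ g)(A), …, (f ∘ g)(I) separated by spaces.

B C A I D G E F H

Chase each element through g then f: A → A → B; B → H → C; C → E → A; D → F → I; E → D → D; F → I → G; G → G → E; H → B → F; I → C → H.
So f ∘ g in one-line form is B C A I D G E F H.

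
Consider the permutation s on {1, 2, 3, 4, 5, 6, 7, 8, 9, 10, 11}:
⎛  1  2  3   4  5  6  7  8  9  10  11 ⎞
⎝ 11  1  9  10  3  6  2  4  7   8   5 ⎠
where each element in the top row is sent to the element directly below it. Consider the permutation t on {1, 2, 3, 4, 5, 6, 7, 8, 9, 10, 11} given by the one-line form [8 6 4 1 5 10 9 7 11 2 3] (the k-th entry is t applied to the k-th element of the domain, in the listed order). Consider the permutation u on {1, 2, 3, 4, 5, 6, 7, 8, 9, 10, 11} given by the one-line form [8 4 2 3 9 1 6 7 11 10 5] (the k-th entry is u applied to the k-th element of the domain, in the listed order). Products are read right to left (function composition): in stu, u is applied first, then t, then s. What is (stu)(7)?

8

(stu)(7) = s(t(u(7))). u(7) = 6, then t(6) = 10, then s(10) = 8, so the result is 8.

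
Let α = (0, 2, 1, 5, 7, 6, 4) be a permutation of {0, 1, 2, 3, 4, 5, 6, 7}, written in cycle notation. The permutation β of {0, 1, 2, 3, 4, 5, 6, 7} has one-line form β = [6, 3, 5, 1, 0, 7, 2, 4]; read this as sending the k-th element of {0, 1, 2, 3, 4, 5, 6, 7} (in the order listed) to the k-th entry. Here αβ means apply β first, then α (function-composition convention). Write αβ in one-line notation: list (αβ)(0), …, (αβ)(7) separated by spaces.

(αβ)(x) = α(β(x)). Computing each image: α(β(0)) = α(6) = 4, α(β(1)) = α(3) = 3, α(β(2)) = α(5) = 7, α(β(3)) = α(1) = 5, α(β(4)) = α(0) = 2, α(β(5)) = α(7) = 6, α(β(6)) = α(2) = 1, α(β(7)) = α(4) = 0.
Hence αβ = [4 3 7 5 2 6 1 0].

4 3 7 5 2 6 1 0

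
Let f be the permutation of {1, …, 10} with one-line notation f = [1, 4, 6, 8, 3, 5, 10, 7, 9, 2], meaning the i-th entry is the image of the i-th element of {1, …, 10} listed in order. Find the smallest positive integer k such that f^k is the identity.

Writing f as disjoint cycles, the cycle lengths are 5, 3, 1, 1.
The order of f is the least common multiple of its cycle lengths: lcm(5, 3) = 15.

15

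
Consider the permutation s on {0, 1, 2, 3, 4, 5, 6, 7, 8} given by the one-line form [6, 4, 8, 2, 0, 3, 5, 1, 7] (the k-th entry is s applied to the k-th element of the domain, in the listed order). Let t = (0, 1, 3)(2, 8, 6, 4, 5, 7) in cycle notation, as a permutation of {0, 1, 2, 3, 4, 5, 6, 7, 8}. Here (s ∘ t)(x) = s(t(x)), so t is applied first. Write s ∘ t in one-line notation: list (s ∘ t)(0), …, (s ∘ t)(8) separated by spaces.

Chase each element through t then s: 0 → 1 → 4; 1 → 3 → 2; 2 → 8 → 7; 3 → 0 → 6; 4 → 5 → 3; 5 → 7 → 1; 6 → 4 → 0; 7 → 2 → 8; 8 → 6 → 5.
So s ∘ t in one-line form is 4 2 7 6 3 1 0 8 5.

4 2 7 6 3 1 0 8 5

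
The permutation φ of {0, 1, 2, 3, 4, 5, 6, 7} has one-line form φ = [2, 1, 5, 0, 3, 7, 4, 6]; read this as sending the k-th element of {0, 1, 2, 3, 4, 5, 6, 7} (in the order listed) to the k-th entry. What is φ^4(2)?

4

Tracing 2 → 5 → … returns to 2 after 7 steps, so 2 lies in a 7-cycle (0, 2, 5, 7, 6, 4, 3).
Stepping 4 places around the cycle: 2 → 5 → 7 → 6 → 4.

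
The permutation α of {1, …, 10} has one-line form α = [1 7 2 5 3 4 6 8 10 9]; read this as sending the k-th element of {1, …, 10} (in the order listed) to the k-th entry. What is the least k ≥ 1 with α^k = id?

6

The disjoint-cycle form of α has cycle lengths 6, 2, 1, 1.
Since disjoint cycles commute, ord(α) = lcm(6, 2) = 6.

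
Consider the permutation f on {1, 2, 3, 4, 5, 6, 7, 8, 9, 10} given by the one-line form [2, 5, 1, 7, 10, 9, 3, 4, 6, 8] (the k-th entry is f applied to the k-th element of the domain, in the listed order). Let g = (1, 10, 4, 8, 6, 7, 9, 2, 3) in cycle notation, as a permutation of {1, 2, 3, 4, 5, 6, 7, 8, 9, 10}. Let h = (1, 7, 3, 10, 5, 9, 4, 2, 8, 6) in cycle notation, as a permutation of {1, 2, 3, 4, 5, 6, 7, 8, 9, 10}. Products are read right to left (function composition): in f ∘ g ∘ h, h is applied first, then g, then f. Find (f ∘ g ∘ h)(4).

1

Chase 4: h(4) = 2; g(2) = 3; f(3) = 1. Hence (f ∘ g ∘ h)(4) = 1.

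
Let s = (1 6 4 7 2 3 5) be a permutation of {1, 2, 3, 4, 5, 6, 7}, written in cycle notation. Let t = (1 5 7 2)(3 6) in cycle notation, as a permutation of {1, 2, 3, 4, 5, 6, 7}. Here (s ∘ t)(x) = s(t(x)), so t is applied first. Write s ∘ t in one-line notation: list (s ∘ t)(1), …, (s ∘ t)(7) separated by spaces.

1 6 4 7 2 5 3

(s ∘ t)(x) = s(t(x)). Computing each image: s(t(1)) = s(5) = 1, s(t(2)) = s(1) = 6, s(t(3)) = s(6) = 4, s(t(4)) = s(4) = 7, s(t(5)) = s(7) = 2, s(t(6)) = s(3) = 5, s(t(7)) = s(2) = 3.
Hence s ∘ t = [1 6 4 7 2 5 3].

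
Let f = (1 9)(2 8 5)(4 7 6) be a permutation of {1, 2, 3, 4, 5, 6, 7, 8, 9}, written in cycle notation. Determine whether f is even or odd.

The cycle lengths are 3, 3, 2, 1.
A cycle is odd iff its length is even; f has 1 even-length cycle, so sgn(f) = (−1)^1 and f is odd.

odd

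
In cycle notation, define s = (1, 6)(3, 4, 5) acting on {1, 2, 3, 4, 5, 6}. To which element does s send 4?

4 appears in (3, 4, 5); the next entry (wrapping around) is 5.

5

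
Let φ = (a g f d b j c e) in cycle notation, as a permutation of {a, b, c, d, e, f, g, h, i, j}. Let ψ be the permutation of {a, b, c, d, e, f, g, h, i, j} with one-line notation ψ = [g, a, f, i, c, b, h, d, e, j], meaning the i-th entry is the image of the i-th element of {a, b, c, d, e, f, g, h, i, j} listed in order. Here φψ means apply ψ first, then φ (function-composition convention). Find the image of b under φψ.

g

ψ(b) = a, then φ(a) = g; composing gives (φψ)(b) = g.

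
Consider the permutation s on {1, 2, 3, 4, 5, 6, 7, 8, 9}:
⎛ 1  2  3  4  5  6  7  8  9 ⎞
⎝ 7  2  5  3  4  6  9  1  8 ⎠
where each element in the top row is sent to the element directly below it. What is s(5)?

The entry below 5 in the array is 4, so s(5) = 4.

4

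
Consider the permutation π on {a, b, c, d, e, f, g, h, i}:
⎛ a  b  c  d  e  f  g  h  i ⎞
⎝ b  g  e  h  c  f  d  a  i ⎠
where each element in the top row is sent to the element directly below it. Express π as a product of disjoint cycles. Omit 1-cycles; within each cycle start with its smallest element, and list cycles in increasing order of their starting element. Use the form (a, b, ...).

(a, b, g, d, h)(c, e)

From a: a → b → g → d → h → a, closing the cycle (a, b, g, d, h).
Repeating from the next unused element and collecting all non-trivial cycles gives (a, b, g, d, h)(c, e).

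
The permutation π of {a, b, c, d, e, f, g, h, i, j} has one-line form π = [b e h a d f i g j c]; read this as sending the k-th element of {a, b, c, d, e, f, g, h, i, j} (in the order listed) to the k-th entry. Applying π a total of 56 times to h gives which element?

Tracing h → g → … returns to h after 5 steps, so h lies in a 5-cycle (c h g i j).
On a 5-cycle, π^5 is the identity, so π^56 = π^1 there (56 ≡ 1 mod 5).
Advancing 1 step from h: h → g.

g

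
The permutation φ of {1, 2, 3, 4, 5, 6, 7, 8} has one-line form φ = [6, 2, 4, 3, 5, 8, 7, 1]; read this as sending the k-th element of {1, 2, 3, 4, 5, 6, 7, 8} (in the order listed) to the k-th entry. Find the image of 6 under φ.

8

6 is element number 6 of the domain, and entry number 6 of the one-line form is 8, so φ(6) = 8.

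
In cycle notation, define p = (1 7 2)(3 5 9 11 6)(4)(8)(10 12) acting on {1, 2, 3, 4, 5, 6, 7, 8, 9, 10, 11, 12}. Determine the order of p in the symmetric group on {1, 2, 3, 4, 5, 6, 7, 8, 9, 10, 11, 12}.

30

The disjoint cycles have lengths 5, 3, 2, 1, 1.
Since disjoint cycles commute, ord(p) = lcm(5, 3, 2) = 30.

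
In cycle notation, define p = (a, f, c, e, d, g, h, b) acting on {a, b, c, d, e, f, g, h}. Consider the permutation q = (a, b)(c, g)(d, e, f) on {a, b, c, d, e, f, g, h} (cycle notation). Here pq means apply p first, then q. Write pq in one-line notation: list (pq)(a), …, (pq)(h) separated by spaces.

d b f c e g h a

(pq)(x) = q(p(x)). Computing each image: q(p(a)) = q(f) = d, q(p(b)) = q(a) = b, q(p(c)) = q(e) = f, q(p(d)) = q(g) = c, q(p(e)) = q(d) = e, q(p(f)) = q(c) = g, q(p(g)) = q(h) = h, q(p(h)) = q(b) = a.
Hence pq = [d b f c e g h a].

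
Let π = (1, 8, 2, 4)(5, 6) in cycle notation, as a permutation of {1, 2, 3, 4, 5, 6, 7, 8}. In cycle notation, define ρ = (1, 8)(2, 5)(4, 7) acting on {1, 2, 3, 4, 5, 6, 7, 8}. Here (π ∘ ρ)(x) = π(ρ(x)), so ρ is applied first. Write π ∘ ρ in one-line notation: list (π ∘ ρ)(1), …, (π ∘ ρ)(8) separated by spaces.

2 6 3 7 4 5 1 8

(π ∘ ρ)(x) = π(ρ(x)). Computing each image: π(ρ(1)) = π(8) = 2, π(ρ(2)) = π(5) = 6, π(ρ(3)) = π(3) = 3, π(ρ(4)) = π(7) = 7, π(ρ(5)) = π(2) = 4, π(ρ(6)) = π(6) = 5, π(ρ(7)) = π(4) = 1, π(ρ(8)) = π(1) = 8.
Hence π ∘ ρ = [2 6 3 7 4 5 1 8].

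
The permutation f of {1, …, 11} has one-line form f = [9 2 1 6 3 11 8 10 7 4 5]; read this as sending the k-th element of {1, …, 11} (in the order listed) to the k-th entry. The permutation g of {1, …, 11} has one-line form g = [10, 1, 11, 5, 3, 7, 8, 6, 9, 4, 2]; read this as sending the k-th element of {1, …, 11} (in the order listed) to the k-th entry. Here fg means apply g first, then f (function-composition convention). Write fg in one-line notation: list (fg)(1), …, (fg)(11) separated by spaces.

For each element, apply g then f: 1 → 10 → 4; 2 → 1 → 9; 3 → 11 → 5; 4 → 5 → 3; 5 → 3 → 1; 6 → 7 → 8; 7 → 8 → 10; 8 → 6 → 11; 9 → 9 → 7; 10 → 4 → 6; 11 → 2 → 2.
So fg in one-line form is 4 9 5 3 1 8 10 11 7 6 2.

4 9 5 3 1 8 10 11 7 6 2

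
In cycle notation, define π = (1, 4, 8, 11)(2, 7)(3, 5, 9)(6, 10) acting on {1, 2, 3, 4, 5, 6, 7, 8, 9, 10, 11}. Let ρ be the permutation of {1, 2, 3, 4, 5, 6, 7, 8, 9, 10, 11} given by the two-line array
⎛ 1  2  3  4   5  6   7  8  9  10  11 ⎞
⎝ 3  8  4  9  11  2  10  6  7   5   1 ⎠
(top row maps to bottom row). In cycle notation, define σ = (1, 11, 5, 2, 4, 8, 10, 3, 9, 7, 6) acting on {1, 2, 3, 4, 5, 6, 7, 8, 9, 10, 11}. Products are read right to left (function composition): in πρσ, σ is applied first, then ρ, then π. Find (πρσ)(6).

(πρσ)(6) = π(ρ(σ(6))). σ(6) = 1, then ρ(1) = 3, then π(3) = 5, so the result is 5.

5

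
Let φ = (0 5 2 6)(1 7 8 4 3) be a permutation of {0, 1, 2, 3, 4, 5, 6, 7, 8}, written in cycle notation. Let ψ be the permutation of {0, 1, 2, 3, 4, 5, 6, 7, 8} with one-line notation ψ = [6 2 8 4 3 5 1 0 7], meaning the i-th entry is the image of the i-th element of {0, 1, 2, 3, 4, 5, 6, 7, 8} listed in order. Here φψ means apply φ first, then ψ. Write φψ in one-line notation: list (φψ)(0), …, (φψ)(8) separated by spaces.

(φψ)(x) = ψ(φ(x)). Computing each image: ψ(φ(0)) = ψ(5) = 5, ψ(φ(1)) = ψ(7) = 0, ψ(φ(2)) = ψ(6) = 1, ψ(φ(3)) = ψ(1) = 2, ψ(φ(4)) = ψ(3) = 4, ψ(φ(5)) = ψ(2) = 8, ψ(φ(6)) = ψ(0) = 6, ψ(φ(7)) = ψ(8) = 7, ψ(φ(8)) = ψ(4) = 3.
Hence φψ = [5 0 1 2 4 8 6 7 3].

5 0 1 2 4 8 6 7 3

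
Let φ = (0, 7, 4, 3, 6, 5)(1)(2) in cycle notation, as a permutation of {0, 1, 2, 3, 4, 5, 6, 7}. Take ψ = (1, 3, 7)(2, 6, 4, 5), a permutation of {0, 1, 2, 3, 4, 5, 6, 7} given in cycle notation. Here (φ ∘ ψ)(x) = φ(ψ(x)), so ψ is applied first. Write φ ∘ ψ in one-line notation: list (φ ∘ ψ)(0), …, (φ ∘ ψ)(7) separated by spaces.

(φ ∘ ψ)(x) = φ(ψ(x)). Computing each image: φ(ψ(0)) = φ(0) = 7, φ(ψ(1)) = φ(3) = 6, φ(ψ(2)) = φ(6) = 5, φ(ψ(3)) = φ(7) = 4, φ(ψ(4)) = φ(5) = 0, φ(ψ(5)) = φ(2) = 2, φ(ψ(6)) = φ(4) = 3, φ(ψ(7)) = φ(1) = 1.
Hence φ ∘ ψ = [7 6 5 4 0 2 3 1].

7 6 5 4 0 2 3 1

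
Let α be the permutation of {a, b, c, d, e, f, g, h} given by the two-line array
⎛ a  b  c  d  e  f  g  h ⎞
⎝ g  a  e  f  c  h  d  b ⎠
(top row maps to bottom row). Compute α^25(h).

b

Tracing h → b → … returns to h after 6 steps, so h lies in a 6-cycle (a g d f h b).
On a 6-cycle, α^6 is the identity, so α^25 = α^1 there (25 ≡ 1 mod 6).
Advancing 1 step from h: h → b.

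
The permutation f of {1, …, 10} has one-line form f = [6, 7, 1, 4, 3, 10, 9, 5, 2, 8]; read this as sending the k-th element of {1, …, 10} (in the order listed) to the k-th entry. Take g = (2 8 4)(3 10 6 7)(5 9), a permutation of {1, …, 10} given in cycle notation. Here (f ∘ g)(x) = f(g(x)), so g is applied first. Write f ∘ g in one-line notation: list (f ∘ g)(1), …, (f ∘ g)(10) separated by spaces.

Chase each element through g then f: 1 → 1 → 6; 2 → 8 → 5; 3 → 10 → 8; 4 → 2 → 7; 5 → 9 → 2; 6 → 7 → 9; 7 → 3 → 1; 8 → 4 → 4; 9 → 5 → 3; 10 → 6 → 10.
Collecting the images, f ∘ g = [6 5 8 7 2 9 1 4 3 10].

6 5 8 7 2 9 1 4 3 10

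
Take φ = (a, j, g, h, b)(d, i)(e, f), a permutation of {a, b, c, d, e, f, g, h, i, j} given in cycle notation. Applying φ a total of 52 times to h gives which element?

h lies in the 5-cycle (a, j, g, h, b).
Powers repeat with period 5 on this cycle, and 52 mod 5 = 2, so φ^52(h) = φ^2(h).
Advancing 2 steps from h: h → b → a.

a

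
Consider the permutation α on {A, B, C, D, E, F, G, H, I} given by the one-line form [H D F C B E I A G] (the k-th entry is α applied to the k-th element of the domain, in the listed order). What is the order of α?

The disjoint-cycle form of α has cycle lengths 5, 2, 2.
Since disjoint cycles commute, ord(α) = lcm(5, 2, 2) = 10.

10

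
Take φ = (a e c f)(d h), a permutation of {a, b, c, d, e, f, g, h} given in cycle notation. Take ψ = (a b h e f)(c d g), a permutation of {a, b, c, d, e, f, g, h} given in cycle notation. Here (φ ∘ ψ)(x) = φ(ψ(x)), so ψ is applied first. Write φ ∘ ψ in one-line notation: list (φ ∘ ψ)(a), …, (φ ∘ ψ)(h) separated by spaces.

b d h g a e f c

(φ ∘ ψ)(x) = φ(ψ(x)). Computing each image: φ(ψ(a)) = φ(b) = b, φ(ψ(b)) = φ(h) = d, φ(ψ(c)) = φ(d) = h, φ(ψ(d)) = φ(g) = g, φ(ψ(e)) = φ(f) = a, φ(ψ(f)) = φ(a) = e, φ(ψ(g)) = φ(c) = f, φ(ψ(h)) = φ(e) = c.
Hence φ ∘ ψ = [b d h g a e f c].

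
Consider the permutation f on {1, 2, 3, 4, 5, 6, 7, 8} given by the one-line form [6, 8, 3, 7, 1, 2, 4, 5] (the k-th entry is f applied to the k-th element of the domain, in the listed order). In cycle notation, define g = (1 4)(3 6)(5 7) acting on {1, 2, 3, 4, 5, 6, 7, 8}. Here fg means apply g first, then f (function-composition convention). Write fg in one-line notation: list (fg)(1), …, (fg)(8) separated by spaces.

Chase each element through g then f: 1 → 4 → 7; 2 → 2 → 8; 3 → 6 → 2; 4 → 1 → 6; 5 → 7 → 4; 6 → 3 → 3; 7 → 5 → 1; 8 → 8 → 5.
So fg in one-line form is 7 8 2 6 4 3 1 5.

7 8 2 6 4 3 1 5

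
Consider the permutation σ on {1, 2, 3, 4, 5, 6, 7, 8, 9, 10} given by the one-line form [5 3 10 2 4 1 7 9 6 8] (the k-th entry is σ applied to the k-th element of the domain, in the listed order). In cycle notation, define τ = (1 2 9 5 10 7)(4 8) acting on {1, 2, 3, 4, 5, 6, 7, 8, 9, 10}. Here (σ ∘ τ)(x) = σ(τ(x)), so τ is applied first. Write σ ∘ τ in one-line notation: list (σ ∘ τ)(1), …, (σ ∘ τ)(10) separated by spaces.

3 6 10 9 8 1 5 2 4 7

(σ ∘ τ)(x) = σ(τ(x)). Computing each image: σ(τ(1)) = σ(2) = 3, σ(τ(2)) = σ(9) = 6, σ(τ(3)) = σ(3) = 10, σ(τ(4)) = σ(8) = 9, σ(τ(5)) = σ(10) = 8, σ(τ(6)) = σ(6) = 1, σ(τ(7)) = σ(1) = 5, σ(τ(8)) = σ(4) = 2, σ(τ(9)) = σ(5) = 4, σ(τ(10)) = σ(7) = 7.
Hence σ ∘ τ = [3 6 10 9 8 1 5 2 4 7].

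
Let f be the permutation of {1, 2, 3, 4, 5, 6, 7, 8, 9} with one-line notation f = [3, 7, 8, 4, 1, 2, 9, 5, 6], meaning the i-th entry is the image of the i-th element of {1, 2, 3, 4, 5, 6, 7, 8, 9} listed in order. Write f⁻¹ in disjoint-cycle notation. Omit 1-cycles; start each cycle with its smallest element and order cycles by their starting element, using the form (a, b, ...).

First write f in disjoint cycles: (1, 3, 8, 5)(2, 7, 9, 6).
The inverse reverses every cycle; in canonical form, f⁻¹ = (1, 5, 8, 3)(2, 6, 9, 7).

(1, 5, 8, 3)(2, 6, 9, 7)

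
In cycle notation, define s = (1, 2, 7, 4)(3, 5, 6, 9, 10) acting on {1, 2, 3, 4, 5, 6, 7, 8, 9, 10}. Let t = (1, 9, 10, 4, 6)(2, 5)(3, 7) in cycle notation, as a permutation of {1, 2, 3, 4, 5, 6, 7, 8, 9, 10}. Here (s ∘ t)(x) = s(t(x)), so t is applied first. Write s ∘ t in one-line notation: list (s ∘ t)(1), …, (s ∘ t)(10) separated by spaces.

10 6 4 9 7 2 5 8 3 1

(s ∘ t)(x) = s(t(x)). Computing each image: s(t(1)) = s(9) = 10, s(t(2)) = s(5) = 6, s(t(3)) = s(7) = 4, s(t(4)) = s(6) = 9, s(t(5)) = s(2) = 7, s(t(6)) = s(1) = 2, s(t(7)) = s(3) = 5, s(t(8)) = s(8) = 8, s(t(9)) = s(10) = 3, s(t(10)) = s(4) = 1.
Hence s ∘ t = [10 6 4 9 7 2 5 8 3 1].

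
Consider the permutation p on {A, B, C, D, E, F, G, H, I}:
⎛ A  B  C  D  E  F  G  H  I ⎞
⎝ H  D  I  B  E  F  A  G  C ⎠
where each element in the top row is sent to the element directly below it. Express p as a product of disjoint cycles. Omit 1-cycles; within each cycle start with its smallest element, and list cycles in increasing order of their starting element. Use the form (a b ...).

(A H G)(B D)(C I)

Start at A and follow images: A → H → G → A, giving the cycle (A H G).
Continuing from each remaining unvisited element yields (A H G)(B D)(C I).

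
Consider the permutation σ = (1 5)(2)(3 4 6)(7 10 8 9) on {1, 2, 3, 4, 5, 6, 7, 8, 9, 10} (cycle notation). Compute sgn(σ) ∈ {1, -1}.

1

The cycle lengths are 4, 3, 2, 1.
A cycle of length ℓ contributes ℓ−1 transpositions, so σ is a product of 3 + 2 + 1 = 6 transpositions — even.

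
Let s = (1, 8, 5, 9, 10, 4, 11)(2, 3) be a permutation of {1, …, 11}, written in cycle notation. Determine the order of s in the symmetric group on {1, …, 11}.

14

The disjoint cycles have lengths 7, 2, 1, 1.
The order is lcm(7, 2) = 14.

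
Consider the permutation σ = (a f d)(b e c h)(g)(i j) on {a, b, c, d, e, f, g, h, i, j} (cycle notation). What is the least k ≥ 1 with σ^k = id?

The disjoint cycles have lengths 4, 3, 2, 1.
The order of σ is the least common multiple of its cycle lengths: lcm(4, 3, 2) = 12.

12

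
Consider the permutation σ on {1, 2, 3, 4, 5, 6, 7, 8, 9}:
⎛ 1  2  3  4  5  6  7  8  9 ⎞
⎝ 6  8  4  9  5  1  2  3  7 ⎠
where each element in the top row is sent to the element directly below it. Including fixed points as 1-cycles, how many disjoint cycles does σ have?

The cycle decomposition is (1 6)(2 8 3 4 9 7)(5), which has 3 cycles (counting 1-cycles).

3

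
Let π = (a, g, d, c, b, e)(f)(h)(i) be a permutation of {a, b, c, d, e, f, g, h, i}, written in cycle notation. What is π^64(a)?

b

a lies in the 6-cycle (a, g, d, c, b, e).
Powers repeat with period 6 on this cycle, and 64 mod 6 = 4, so π^64(a) = π^4(a).
Advancing 4 steps from a: a → g → d → c → b.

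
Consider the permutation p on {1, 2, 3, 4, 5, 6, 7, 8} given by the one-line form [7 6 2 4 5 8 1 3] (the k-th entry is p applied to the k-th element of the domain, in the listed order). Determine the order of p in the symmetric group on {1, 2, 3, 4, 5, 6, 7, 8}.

4

The disjoint-cycle form of p has cycle lengths 4, 2, 1, 1.
The order is lcm(4, 2) = 4.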